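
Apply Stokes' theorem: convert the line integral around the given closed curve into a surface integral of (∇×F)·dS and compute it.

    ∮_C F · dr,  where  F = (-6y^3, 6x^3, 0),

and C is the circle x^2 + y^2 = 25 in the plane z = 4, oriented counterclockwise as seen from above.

Let S be the flat disk x^2 + y^2 ≤ 25 in the plane z = 4, with upward unit normal n̂ = ẑ. By Stokes' theorem,

    ∮_C F · dr = ∬_S (∇ × F) · n̂ dS = ∬_D (curl F)_z dA,

where D is the disk x^2 + y^2 ≤ 25.

Compute the curl of F = (-6y^3, 6x^3, 0):
    (∇ × F)_x = ∂F_z/∂y - ∂F_y/∂z = 0,
    (∇ × F)_y = ∂F_x/∂z - ∂F_z/∂x = 0,
    (∇ × F)_z = ∂F_y/∂x - ∂F_x/∂y = 18x^2 + 18y^2.

On z = 4, (curl F)_z = 18x^2 + 18y^2.

Convert to polar (x = r cos θ, y = r sin θ, dA = r dr dθ); the integrand becomes 18r^2, so

    ∬_D (curl F)_z dA = ∫_0^{2π} ∫_0^{5} (18r^2) · r dr dθ.

Inner (r from 0 to 5): 5625/2.
Outer (θ from 0 to 2π): 5625π.

Therefore ∮_C F · dr = 5625π.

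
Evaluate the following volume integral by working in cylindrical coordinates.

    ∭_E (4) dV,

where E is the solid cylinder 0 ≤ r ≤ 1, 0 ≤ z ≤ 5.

In cylindrical coordinates, x = r cos(θ), y = r sin(θ), z = z, and dV = r dr dθ dz.

The integrand becomes 4, so

    ∭_E (4) dV = ∫_{0}^{2π} ∫_{0}^{1} ∫_{0}^{5} (4) · r dz dr dθ.

Inner (z): 20r.
Middle (r from 0 to 1): 10.
Outer (θ): 20π.

Therefore the triple integral equals 20π.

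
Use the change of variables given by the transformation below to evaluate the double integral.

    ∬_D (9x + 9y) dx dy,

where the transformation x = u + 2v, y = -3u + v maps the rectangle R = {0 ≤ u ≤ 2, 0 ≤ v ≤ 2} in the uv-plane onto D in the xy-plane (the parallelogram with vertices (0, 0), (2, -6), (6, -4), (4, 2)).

Compute the Jacobian determinant of (x, y) with respect to (u, v):

    ∂(x,y)/∂(u,v) = | 1  2 | = (1)(1) - (2)(-3) = 7.
                   | -3  1 |

Its absolute value is |J| = 7 (the area scaling factor).

Substituting x = u + 2v, y = -3u + v into the integrand,

    9x + 9y → -18u + 27v,

so the integral becomes

    ∬_R (-18u + 27v) · |J| du dv = ∫_0^2 ∫_0^2 (-126u + 189v) dv du.

Inner (v): 378 - 252u.
Outer (u): 252.

Therefore ∬_D (9x + 9y) dx dy = 252.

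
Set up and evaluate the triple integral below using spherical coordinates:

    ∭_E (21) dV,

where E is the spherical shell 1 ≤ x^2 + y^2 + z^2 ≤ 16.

In spherical coordinates, x = ρ sin(φ) cos(θ), y = ρ sin(φ) sin(θ), z = ρ cos(φ), and dV = ρ^2 sin(φ) dρ dφ dθ.

The integrand becomes 21, so

    ∭_E (21) dV = ∫_{0}^{2π} ∫_{0}^{π} ∫_{1}^{4} (21) · ρ^2 sin(φ) dρ dφ dθ.

Inner (ρ): 441sin(φ).
Middle (φ): 882.
Outer (θ): 1764π.

Therefore the triple integral equals 1764π.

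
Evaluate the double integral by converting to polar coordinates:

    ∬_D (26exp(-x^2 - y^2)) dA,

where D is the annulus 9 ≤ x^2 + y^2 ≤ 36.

The region D is 3 ≤ r ≤ 6, 0 ≤ θ ≤ 2π in polar coordinates, where x = r cos(θ), y = r sin(θ), and dA = r dr dθ.

Under the substitution, the integrand becomes 26exp(-r^2), so

    ∬_D (26exp(-x^2 - y^2)) dA = ∫_{0}^{2π} ∫_{3}^{6} (26exp(-r^2)) · r dr dθ.

Inner integral (in r): ∫_{3}^{6} (26exp(-r^2)) · r dr = -(13 - 13exp(27))exp(-36).

Outer integral (in θ): ∫_{0}^{2π} (-(13 - 13exp(27))exp(-36)) dθ = -26π (1 - exp(27))exp(-36).

Therefore ∬_D (26exp(-x^2 - y^2)) dA = -26π (1 - exp(27))exp(-36).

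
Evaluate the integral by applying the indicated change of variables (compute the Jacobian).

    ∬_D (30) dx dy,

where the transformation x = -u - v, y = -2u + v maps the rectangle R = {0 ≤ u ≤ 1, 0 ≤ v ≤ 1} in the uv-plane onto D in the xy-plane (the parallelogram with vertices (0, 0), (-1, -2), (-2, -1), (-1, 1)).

Compute the Jacobian determinant of (x, y) with respect to (u, v):

    ∂(x,y)/∂(u,v) = | -1  -1 | = (-1)(1) - (-1)(-2) = -3.
                   | -2  1 |

Its absolute value is |J| = 3 (the area scaling factor).

Substituting x = -u - v, y = -2u + v into the integrand,

    30 → 30,

so the integral becomes

    ∬_R (30) · |J| du dv = ∫_0^1 ∫_0^1 (90) dv du.

Inner (v): 90.
Outer (u): 90.

Therefore ∬_D (30) dx dy = 90.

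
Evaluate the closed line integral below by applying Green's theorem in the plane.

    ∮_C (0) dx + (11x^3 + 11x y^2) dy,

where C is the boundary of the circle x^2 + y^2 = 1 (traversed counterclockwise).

Green's theorem converts the closed line integral into a double integral over the enclosed region D:

    ∮_C P dx + Q dy = ∬_D (∂Q/∂x - ∂P/∂y) dA.

Here P = 0, Q = 11x^3 + 11x y^2, so

    ∂Q/∂x = 33x^2 + 11y^2,    ∂P/∂y = 0,
    ∂Q/∂x - ∂P/∂y = 33x^2 + 11y^2.

D is the region x^2 + y^2 ≤ 1. Evaluating the double integral:

In polar coordinates (x = r cos θ, y = r sin θ, dA = r dr dθ) the integrand becomes 11r^2(cos(2θ) + 2), so

    ∬_D (33x^2 + 11y^2) dA = ∫_0^{2π} ∫_0^{1} (11r^2(cos(2θ) + 2)) · r dr dθ.

Inner (r from 0 to 1): 11cos(2θ)/4 + 11/2.
Outer (θ from 0 to 2π): 11π.

Therefore ∮_C P dx + Q dy = 11π.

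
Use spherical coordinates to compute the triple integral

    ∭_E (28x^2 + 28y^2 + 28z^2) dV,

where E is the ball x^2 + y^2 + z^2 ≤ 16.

In spherical coordinates, x = ρ sin(φ) cos(θ), y = ρ sin(φ) sin(θ), z = ρ cos(φ), and dV = ρ^2 sin(φ) dρ dφ dθ.

The integrand becomes 28ρ^2, so

    ∭_E (28x^2 + 28y^2 + 28z^2) dV = ∫_{0}^{2π} ∫_{0}^{π} ∫_{0}^{4} (28ρ^2) · ρ^2 sin(φ) dρ dφ dθ.

Inner (ρ): 28672sin(φ)/5.
Middle (φ): 57344/5.
Outer (θ): 114688π/5.

Therefore the triple integral equals 114688π/5.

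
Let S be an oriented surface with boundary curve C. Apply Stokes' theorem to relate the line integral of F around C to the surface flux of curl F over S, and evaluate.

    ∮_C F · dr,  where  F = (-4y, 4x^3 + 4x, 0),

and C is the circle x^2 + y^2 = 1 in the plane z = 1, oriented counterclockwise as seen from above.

Let S be the flat disk x^2 + y^2 ≤ 1 in the plane z = 1, with upward unit normal n̂ = ẑ. By Stokes' theorem,

    ∮_C F · dr = ∬_S (∇ × F) · n̂ dS = ∬_D (curl F)_z dA,

where D is the disk x^2 + y^2 ≤ 1.

Compute the curl of F = (-4y, 4x^3 + 4x, 0):
    (∇ × F)_x = ∂F_z/∂y - ∂F_y/∂z = 0,
    (∇ × F)_y = ∂F_x/∂z - ∂F_z/∂x = 0,
    (∇ × F)_z = ∂F_y/∂x - ∂F_x/∂y = 12x^2 + 8.

On z = 1, (curl F)_z = 12x^2 + 8.

Convert to polar (x = r cos θ, y = r sin θ, dA = r dr dθ); the integrand becomes 12r^2cos(θ)^2 + 8, so

    ∬_D (curl F)_z dA = ∫_0^{2π} ∫_0^{1} (12r^2cos(θ)^2 + 8) · r dr dθ.

Inner (r from 0 to 1): 3cos(θ)^2 + 4.
Outer (θ from 0 to 2π): 11π.

Therefore ∮_C F · dr = 11π.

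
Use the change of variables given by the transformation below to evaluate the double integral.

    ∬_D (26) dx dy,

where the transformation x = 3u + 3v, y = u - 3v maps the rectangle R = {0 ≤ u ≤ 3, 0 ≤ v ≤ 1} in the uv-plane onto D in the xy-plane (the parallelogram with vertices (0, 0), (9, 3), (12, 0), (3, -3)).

Compute the Jacobian determinant of (x, y) with respect to (u, v):

    ∂(x,y)/∂(u,v) = | 3  3 | = (3)(-3) - (3)(1) = -12.
                   | 1  -3 |

Its absolute value is |J| = 12 (the area scaling factor).

Substituting x = 3u + 3v, y = u - 3v into the integrand,

    26 → 26,

so the integral becomes

    ∬_R (26) · |J| du dv = ∫_0^3 ∫_0^1 (312) dv du.

Inner (v): 312.
Outer (u): 936.

Therefore ∬_D (26) dx dy = 936.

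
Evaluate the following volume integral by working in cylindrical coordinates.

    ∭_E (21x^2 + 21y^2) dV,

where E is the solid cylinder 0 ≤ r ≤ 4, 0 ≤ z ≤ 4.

In cylindrical coordinates, x = r cos(θ), y = r sin(θ), z = z, and dV = r dr dθ dz.

The integrand becomes 21r^2, so

    ∭_E (21x^2 + 21y^2) dV = ∫_{0}^{2π} ∫_{0}^{4} ∫_{0}^{4} (21r^2) · r dz dr dθ.

Inner (z): 84r^3.
Middle (r from 0 to 4): 5376.
Outer (θ): 10752π.

Therefore the triple integral equals 10752π.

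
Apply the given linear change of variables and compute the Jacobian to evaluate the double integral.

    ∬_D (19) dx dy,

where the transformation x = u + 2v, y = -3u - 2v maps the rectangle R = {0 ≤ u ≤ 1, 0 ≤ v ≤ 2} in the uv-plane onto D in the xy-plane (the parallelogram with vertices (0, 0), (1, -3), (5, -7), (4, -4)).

Compute the Jacobian determinant of (x, y) with respect to (u, v):

    ∂(x,y)/∂(u,v) = | 1  2 | = (1)(-2) - (2)(-3) = 4.
                   | -3  -2 |

Its absolute value is |J| = 4 (the area scaling factor).

Substituting x = u + 2v, y = -3u - 2v into the integrand,

    19 → 19,

so the integral becomes

    ∬_R (19) · |J| du dv = ∫_0^1 ∫_0^2 (76) dv du.

Inner (v): 152.
Outer (u): 152.

Therefore ∬_D (19) dx dy = 152.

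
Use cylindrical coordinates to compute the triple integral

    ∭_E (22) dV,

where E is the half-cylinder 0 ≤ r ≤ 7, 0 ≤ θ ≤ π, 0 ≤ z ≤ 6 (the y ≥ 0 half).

In cylindrical coordinates, x = r cos(θ), y = r sin(θ), z = z, and dV = r dr dθ dz.

The integrand becomes 22, so

    ∭_E (22) dV = ∫_{0}^{π} ∫_{0}^{7} ∫_{0}^{6} (22) · r dz dr dθ.

Inner (z): 132r.
Middle (r from 0 to 7): 3234.
Outer (θ): 3234π.

Therefore the triple integral equals 3234π.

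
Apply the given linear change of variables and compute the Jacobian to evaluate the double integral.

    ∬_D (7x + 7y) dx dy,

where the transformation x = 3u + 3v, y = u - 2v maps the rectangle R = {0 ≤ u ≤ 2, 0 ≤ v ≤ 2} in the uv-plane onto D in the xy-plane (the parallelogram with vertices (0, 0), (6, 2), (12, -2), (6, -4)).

Compute the Jacobian determinant of (x, y) with respect to (u, v):

    ∂(x,y)/∂(u,v) = | 3  3 | = (3)(-2) - (3)(1) = -9.
                   | 1  -2 |

Its absolute value is |J| = 9 (the area scaling factor).

Substituting x = 3u + 3v, y = u - 2v into the integrand,

    7x + 7y → 28u + 7v,

so the integral becomes

    ∬_R (28u + 7v) · |J| du dv = ∫_0^2 ∫_0^2 (252u + 63v) dv du.

Inner (v): 504u + 126.
Outer (u): 1260.

Therefore ∬_D (7x + 7y) dx dy = 1260.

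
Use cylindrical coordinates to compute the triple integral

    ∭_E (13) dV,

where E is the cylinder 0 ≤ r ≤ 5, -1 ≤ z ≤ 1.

In cylindrical coordinates, x = r cos(θ), y = r sin(θ), z = z, and dV = r dr dθ dz.

The integrand becomes 13, so

    ∭_E (13) dV = ∫_{0}^{2π} ∫_{0}^{5} ∫_{-1}^{1} (13) · r dz dr dθ.

Inner (z): 26r.
Middle (r from 0 to 5): 325.
Outer (θ): 650π.

Therefore the triple integral equals 650π.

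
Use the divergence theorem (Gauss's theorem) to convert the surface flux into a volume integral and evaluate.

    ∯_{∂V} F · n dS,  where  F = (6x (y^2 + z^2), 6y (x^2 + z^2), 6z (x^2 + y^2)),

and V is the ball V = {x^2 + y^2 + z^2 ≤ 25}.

By the divergence theorem,

    ∯_{∂V} F · n dS = ∭_V (∇ · F) dV.

Compute the divergence:
    ∇ · F = ∂F_x/∂x + ∂F_y/∂y + ∂F_z/∂z = 6y^2 + 6z^2 + 6x^2 + 6z^2 + 6x^2 + 6y^2 = 12x^2 + 12y^2 + 12z^2.

In spherical coordinates, x = ρ sin(φ) cos(θ), y = ρ sin(φ) sin(θ), z = ρ cos(φ), dV = ρ^2 sin(φ) dρ dφ dθ, with 0 ≤ ρ ≤ 5, 0 ≤ φ ≤ π, 0 ≤ θ ≤ 2π.

The integrand, after substitution and multiplying by the volume element, becomes (12ρ^2) · ρ^2 sin(φ), so

    ∭_V (∇·F) dV = ∫_0^{2π} ∫_0^{π} ∫_0^{5} (12ρ^2) · ρ^2 sin(φ) dρ dφ dθ.

Inner (ρ from 0 to 5): 7500sin(φ).
Middle (φ from 0 to π): 15000.
Outer (θ from 0 to 2π): 30000π.

Therefore ∯_{∂V} F · n dS = 30000π.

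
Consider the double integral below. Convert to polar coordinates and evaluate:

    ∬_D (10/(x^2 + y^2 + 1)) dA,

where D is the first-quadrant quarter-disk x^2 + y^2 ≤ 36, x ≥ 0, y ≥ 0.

The region D is 0 ≤ r ≤ 6, 0 ≤ θ ≤ π/2 in polar coordinates, where x = r cos(θ), y = r sin(θ), and dA = r dr dθ.

Under the substitution, the integrand becomes 10/(r^2 + 1), so

    ∬_D (10/(x^2 + y^2 + 1)) dA = ∫_{0}^{π/2} ∫_{0}^{6} (10/(r^2 + 1)) · r dr dθ.

Inner integral (in r): ∫_{0}^{6} (10/(r^2 + 1)) · r dr = log(69343957).

Outer integral (in θ): ∫_{0}^{π/2} (log(69343957)) dθ = log(69343957^(π/2)).

Therefore ∬_D (10/(x^2 + y^2 + 1)) dA = log(69343957^(π/2)).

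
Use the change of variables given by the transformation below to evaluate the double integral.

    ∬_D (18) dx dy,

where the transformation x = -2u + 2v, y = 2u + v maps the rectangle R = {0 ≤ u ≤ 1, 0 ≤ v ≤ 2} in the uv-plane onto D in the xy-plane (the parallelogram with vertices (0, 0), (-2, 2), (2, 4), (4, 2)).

Compute the Jacobian determinant of (x, y) with respect to (u, v):

    ∂(x,y)/∂(u,v) = | -2  2 | = (-2)(1) - (2)(2) = -6.
                   | 2  1 |

Its absolute value is |J| = 6 (the area scaling factor).

Substituting x = -2u + 2v, y = 2u + v into the integrand,

    18 → 18,

so the integral becomes

    ∬_R (18) · |J| du dv = ∫_0^1 ∫_0^2 (108) dv du.

Inner (v): 216.
Outer (u): 216.

Therefore ∬_D (18) dx dy = 216.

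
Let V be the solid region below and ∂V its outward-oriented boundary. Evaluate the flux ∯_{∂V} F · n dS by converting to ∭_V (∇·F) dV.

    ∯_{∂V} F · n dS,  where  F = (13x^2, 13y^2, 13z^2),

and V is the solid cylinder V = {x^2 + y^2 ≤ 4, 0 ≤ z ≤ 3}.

By the divergence theorem,

    ∯_{∂V} F · n dS = ∭_V (∇ · F) dV.

Compute the divergence:
    ∇ · F = ∂F_x/∂x + ∂F_y/∂y + ∂F_z/∂z = 26x + 26y + 26z.

In cylindrical coordinates, x = r cos(θ), y = r sin(θ), z = z, dV = r dr dθ dz, with 0 ≤ r ≤ 2, 0 ≤ θ ≤ 2π, 0 ≤ z ≤ 3.

The integrand, after substitution and multiplying by the volume element, becomes (26sqrt(2)r sin(θ + π/4) + 26z) · r, so

    ∭_V (∇·F) dV = ∫_0^{2π} ∫_0^{2} ∫_0^{3} (26sqrt(2)r sin(θ + π/4) + 26z) · r dz dr dθ.

Inner (z from 0 to 3): 39r (2sqrt(2)r sin(θ + π/4) + 3).
Middle (r from 0 to 2): 208sqrt(2)sin(θ + π/4) + 234.
Outer (θ from 0 to 2π): 468π.

Therefore ∯_{∂V} F · n dS = 468π.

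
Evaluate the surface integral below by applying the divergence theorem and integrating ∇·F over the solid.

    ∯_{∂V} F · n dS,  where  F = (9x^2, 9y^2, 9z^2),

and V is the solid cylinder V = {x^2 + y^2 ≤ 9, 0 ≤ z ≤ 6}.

By the divergence theorem,

    ∯_{∂V} F · n dS = ∭_V (∇ · F) dV.

Compute the divergence:
    ∇ · F = ∂F_x/∂x + ∂F_y/∂y + ∂F_z/∂z = 18x + 18y + 18z.

In cylindrical coordinates, x = r cos(θ), y = r sin(θ), z = z, dV = r dr dθ dz, with 0 ≤ r ≤ 3, 0 ≤ θ ≤ 2π, 0 ≤ z ≤ 6.

The integrand, after substitution and multiplying by the volume element, becomes (18sqrt(2)r sin(θ + π/4) + 18z) · r, so

    ∭_V (∇·F) dV = ∫_0^{2π} ∫_0^{3} ∫_0^{6} (18sqrt(2)r sin(θ + π/4) + 18z) · r dz dr dθ.

Inner (z from 0 to 6): 108r (sqrt(2)r sin(θ + π/4) + 3).
Middle (r from 0 to 3): 972sqrt(2)sin(θ + π/4) + 1458.
Outer (θ from 0 to 2π): 2916π.

Therefore ∯_{∂V} F · n dS = 2916π.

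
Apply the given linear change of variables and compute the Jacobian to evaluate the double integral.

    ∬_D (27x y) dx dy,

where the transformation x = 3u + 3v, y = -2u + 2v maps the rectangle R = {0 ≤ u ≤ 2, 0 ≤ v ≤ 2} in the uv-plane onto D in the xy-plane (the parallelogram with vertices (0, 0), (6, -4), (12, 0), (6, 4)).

Compute the Jacobian determinant of (x, y) with respect to (u, v):

    ∂(x,y)/∂(u,v) = | 3  3 | = (3)(2) - (3)(-2) = 12.
                   | -2  2 |

Its absolute value is |J| = 12 (the area scaling factor).

Substituting x = 3u + 3v, y = -2u + 2v into the integrand,

    27x y → -162u^2 + 162v^2,

so the integral becomes

    ∬_R (-162u^2 + 162v^2) · |J| du dv = ∫_0^2 ∫_0^2 (-1944u^2 + 1944v^2) dv du.

Inner (v): 5184 - 3888u^2.
Outer (u): 0.

Therefore ∬_D (27x y) dx dy = 0.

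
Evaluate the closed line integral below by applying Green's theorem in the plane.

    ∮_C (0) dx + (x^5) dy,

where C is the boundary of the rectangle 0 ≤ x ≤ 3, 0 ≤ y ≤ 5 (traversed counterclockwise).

Green's theorem converts the closed line integral into a double integral over the enclosed region D:

    ∮_C P dx + Q dy = ∬_D (∂Q/∂x - ∂P/∂y) dA.

Here P = 0, Q = x^5, so

    ∂Q/∂x = 5x^4,    ∂P/∂y = 0,
    ∂Q/∂x - ∂P/∂y = 5x^4.

D is the region 0 ≤ x ≤ 3, 0 ≤ y ≤ 5. Evaluating the double integral:

    ∬_D (5x^4) dA = ∫_0^{3} ∫_0^{5} (5x^4) dy dx.

Inner (y from 0 to 5): 25x^4.
Outer (x from 0 to 3): 1215.

Therefore ∮_C P dx + Q dy = 1215.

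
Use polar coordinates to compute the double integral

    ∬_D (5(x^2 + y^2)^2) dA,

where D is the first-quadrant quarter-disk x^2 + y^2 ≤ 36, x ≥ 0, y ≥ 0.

The region D is 0 ≤ r ≤ 6, 0 ≤ θ ≤ π/2 in polar coordinates, where x = r cos(θ), y = r sin(θ), and dA = r dr dθ.

Under the substitution, the integrand becomes 5r^4, so

    ∬_D (5(x^2 + y^2)^2) dA = ∫_{0}^{π/2} ∫_{0}^{6} (5r^4) · r dr dθ.

Inner integral (in r): ∫_{0}^{6} (5r^4) · r dr = 38880.

Outer integral (in θ): ∫_{0}^{π/2} (38880) dθ = 19440π.

Therefore ∬_D (5(x^2 + y^2)^2) dA = 19440π.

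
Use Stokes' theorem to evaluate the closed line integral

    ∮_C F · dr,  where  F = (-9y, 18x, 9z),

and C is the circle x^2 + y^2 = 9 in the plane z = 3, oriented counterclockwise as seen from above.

Let S be the flat disk x^2 + y^2 ≤ 9 in the plane z = 3, with upward unit normal n̂ = ẑ. By Stokes' theorem,

    ∮_C F · dr = ∬_S (∇ × F) · n̂ dS = ∬_D (curl F)_z dA,

where D is the disk x^2 + y^2 ≤ 9.

Compute the curl of F = (-9y, 18x, 9z):
    (∇ × F)_x = ∂F_z/∂y - ∂F_y/∂z = 0,
    (∇ × F)_y = ∂F_x/∂z - ∂F_z/∂x = 0,
    (∇ × F)_z = ∂F_y/∂x - ∂F_x/∂y = 27.

On z = 3, (curl F)_z = 27.

Convert to polar (x = r cos θ, y = r sin θ, dA = r dr dθ); the integrand becomes 27, so

    ∬_D (curl F)_z dA = ∫_0^{2π} ∫_0^{3} (27) · r dr dθ.

Inner (r from 0 to 3): 243/2.
Outer (θ from 0 to 2π): 243π.

Therefore ∮_C F · dr = 243π.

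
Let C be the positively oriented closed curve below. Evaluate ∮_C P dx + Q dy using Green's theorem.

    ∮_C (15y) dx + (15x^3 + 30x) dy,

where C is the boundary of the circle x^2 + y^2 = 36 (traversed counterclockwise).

Green's theorem converts the closed line integral into a double integral over the enclosed region D:

    ∮_C P dx + Q dy = ∬_D (∂Q/∂x - ∂P/∂y) dA.

Here P = 15y, Q = 15x^3 + 30x, so

    ∂Q/∂x = 45x^2 + 30,    ∂P/∂y = 15,
    ∂Q/∂x - ∂P/∂y = 45x^2 + 15.

D is the region x^2 + y^2 ≤ 36. Evaluating the double integral:

In polar coordinates (x = r cos θ, y = r sin θ, dA = r dr dθ) the integrand becomes 45r^2cos(θ)^2 + 15, so

    ∬_D (45x^2 + 15) dA = ∫_0^{2π} ∫_0^{6} (45r^2cos(θ)^2 + 15) · r dr dθ.

Inner (r from 0 to 6): 14580cos(θ)^2 + 270.
Outer (θ from 0 to 2π): 15120π.

Therefore ∮_C P dx + Q dy = 15120π.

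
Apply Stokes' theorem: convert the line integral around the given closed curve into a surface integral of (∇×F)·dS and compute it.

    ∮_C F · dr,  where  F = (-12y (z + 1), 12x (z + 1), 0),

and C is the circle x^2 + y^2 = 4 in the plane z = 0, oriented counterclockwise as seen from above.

Let S be the flat disk x^2 + y^2 ≤ 4 in the plane z = 0, with upward unit normal n̂ = ẑ. By Stokes' theorem,

    ∮_C F · dr = ∬_S (∇ × F) · n̂ dS = ∬_D (curl F)_z dA,

where D is the disk x^2 + y^2 ≤ 4.

Compute the curl of F = (-12y (z + 1), 12x (z + 1), 0):
    (∇ × F)_x = ∂F_z/∂y - ∂F_y/∂z = -12x,
    (∇ × F)_y = ∂F_x/∂z - ∂F_z/∂x = -12y,
    (∇ × F)_z = ∂F_y/∂x - ∂F_x/∂y = 24z + 24.

On z = 0, (curl F)_z = 24.

Convert to polar (x = r cos θ, y = r sin θ, dA = r dr dθ); the integrand becomes 24, so

    ∬_D (curl F)_z dA = ∫_0^{2π} ∫_0^{2} (24) · r dr dθ.

Inner (r from 0 to 2): 48.
Outer (θ from 0 to 2π): 96π.

Therefore ∮_C F · dr = 96π.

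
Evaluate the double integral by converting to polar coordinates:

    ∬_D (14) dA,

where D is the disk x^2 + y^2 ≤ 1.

The region D is 0 ≤ r ≤ 1, 0 ≤ θ ≤ 2π in polar coordinates, where x = r cos(θ), y = r sin(θ), and dA = r dr dθ.

Under the substitution, the integrand becomes 14, so

    ∬_D (14) dA = ∫_{0}^{2π} ∫_{0}^{1} (14) · r dr dθ.

Inner integral (in r): ∫_{0}^{1} (14) · r dr = 7.

Outer integral (in θ): ∫_{0}^{2π} (7) dθ = 14π.

Therefore ∬_D (14) dA = 14π.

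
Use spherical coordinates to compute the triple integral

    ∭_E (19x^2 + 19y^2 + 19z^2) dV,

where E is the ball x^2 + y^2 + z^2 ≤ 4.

In spherical coordinates, x = ρ sin(φ) cos(θ), y = ρ sin(φ) sin(θ), z = ρ cos(φ), and dV = ρ^2 sin(φ) dρ dφ dθ.

The integrand becomes 19ρ^2, so

    ∭_E (19x^2 + 19y^2 + 19z^2) dV = ∫_{0}^{2π} ∫_{0}^{π} ∫_{0}^{2} (19ρ^2) · ρ^2 sin(φ) dρ dφ dθ.

Inner (ρ): 608sin(φ)/5.
Middle (φ): 1216/5.
Outer (θ): 2432π/5.

Therefore the triple integral equals 2432π/5.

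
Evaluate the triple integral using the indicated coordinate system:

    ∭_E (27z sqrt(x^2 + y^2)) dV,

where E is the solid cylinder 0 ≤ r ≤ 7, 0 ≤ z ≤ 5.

In cylindrical coordinates, x = r cos(θ), y = r sin(θ), z = z, and dV = r dr dθ dz.

The integrand becomes 27r z, so

    ∭_E (27z sqrt(x^2 + y^2)) dV = ∫_{0}^{2π} ∫_{0}^{7} ∫_{0}^{5} (27r z) · r dz dr dθ.

Inner (z): 675r^2/2.
Middle (r from 0 to 7): 77175/2.
Outer (θ): 77175π.

Therefore the triple integral equals 77175π.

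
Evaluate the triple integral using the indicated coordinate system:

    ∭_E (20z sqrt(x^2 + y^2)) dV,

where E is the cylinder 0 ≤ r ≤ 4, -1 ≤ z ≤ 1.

In cylindrical coordinates, x = r cos(θ), y = r sin(θ), z = z, and dV = r dr dθ dz.

The integrand becomes 20r z, so

    ∭_E (20z sqrt(x^2 + y^2)) dV = ∫_{0}^{2π} ∫_{0}^{4} ∫_{-1}^{1} (20r z) · r dz dr dθ.

Inner (z): 0.
Middle (r from 0 to 4): 0.
Outer (θ): 0.

Therefore the triple integral equals 0.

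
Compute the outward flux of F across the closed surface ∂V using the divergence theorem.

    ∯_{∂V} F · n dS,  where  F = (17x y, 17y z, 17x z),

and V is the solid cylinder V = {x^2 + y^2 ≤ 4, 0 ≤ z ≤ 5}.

By the divergence theorem,

    ∯_{∂V} F · n dS = ∭_V (∇ · F) dV.

Compute the divergence:
    ∇ · F = ∂F_x/∂x + ∂F_y/∂y + ∂F_z/∂z = 17y + 17z + 17x = 17x + 17y + 17z.

In cylindrical coordinates, x = r cos(θ), y = r sin(θ), z = z, dV = r dr dθ dz, with 0 ≤ r ≤ 2, 0 ≤ θ ≤ 2π, 0 ≤ z ≤ 5.

The integrand, after substitution and multiplying by the volume element, becomes (17sqrt(2)r sin(θ + π/4) + 17z) · r, so

    ∭_V (∇·F) dV = ∫_0^{2π} ∫_0^{2} ∫_0^{5} (17sqrt(2)r sin(θ + π/4) + 17z) · r dz dr dθ.

Inner (z from 0 to 5): 85r (2sqrt(2)r sin(θ + π/4) + 5)/2.
Middle (r from 0 to 2): 680sqrt(2)sin(θ + π/4)/3 + 425.
Outer (θ from 0 to 2π): 850π.

Therefore ∯_{∂V} F · n dS = 850π.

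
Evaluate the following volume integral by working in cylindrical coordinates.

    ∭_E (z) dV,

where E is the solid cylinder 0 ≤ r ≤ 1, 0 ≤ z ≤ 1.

In cylindrical coordinates, x = r cos(θ), y = r sin(θ), z = z, and dV = r dr dθ dz.

The integrand becomes z, so

    ∭_E (z) dV = ∫_{0}^{2π} ∫_{0}^{1} ∫_{0}^{1} (z) · r dz dr dθ.

Inner (z): r/2.
Middle (r from 0 to 1): 1/4.
Outer (θ): π/2.

Therefore the triple integral equals π/2.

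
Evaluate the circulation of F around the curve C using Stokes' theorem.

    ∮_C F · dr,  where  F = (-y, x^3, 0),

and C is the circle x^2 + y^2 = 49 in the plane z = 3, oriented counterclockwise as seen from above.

Let S be the flat disk x^2 + y^2 ≤ 49 in the plane z = 3, with upward unit normal n̂ = ẑ. By Stokes' theorem,

    ∮_C F · dr = ∬_S (∇ × F) · n̂ dS = ∬_D (curl F)_z dA,

where D is the disk x^2 + y^2 ≤ 49.

Compute the curl of F = (-y, x^3, 0):
    (∇ × F)_x = ∂F_z/∂y - ∂F_y/∂z = 0,
    (∇ × F)_y = ∂F_x/∂z - ∂F_z/∂x = 0,
    (∇ × F)_z = ∂F_y/∂x - ∂F_x/∂y = 3x^2 + 1.

On z = 3, (curl F)_z = 3x^2 + 1.

Convert to polar (x = r cos θ, y = r sin θ, dA = r dr dθ); the integrand becomes 3r^2cos(θ)^2 + 1, so

    ∬_D (curl F)_z dA = ∫_0^{2π} ∫_0^{7} (3r^2cos(θ)^2 + 1) · r dr dθ.

Inner (r from 0 to 7): 7203cos(θ)^2/4 + 49/2.
Outer (θ from 0 to 2π): 7399π/4.

Therefore ∮_C F · dr = 7399π/4.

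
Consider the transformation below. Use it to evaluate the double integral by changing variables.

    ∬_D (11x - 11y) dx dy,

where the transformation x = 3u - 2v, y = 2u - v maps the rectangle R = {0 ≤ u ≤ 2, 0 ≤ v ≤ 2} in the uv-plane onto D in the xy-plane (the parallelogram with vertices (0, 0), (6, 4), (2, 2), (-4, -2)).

Compute the Jacobian determinant of (x, y) with respect to (u, v):

    ∂(x,y)/∂(u,v) = | 3  -2 | = (3)(-1) - (-2)(2) = 1.
                   | 2  -1 |

Its absolute value is |J| = 1 (the area scaling factor).

Substituting x = 3u - 2v, y = 2u - v into the integrand,

    11x - 11y → 11u - 11v,

so the integral becomes

    ∬_R (11u - 11v) · |J| du dv = ∫_0^2 ∫_0^2 (11u - 11v) dv du.

Inner (v): 22u - 22.
Outer (u): 0.

Therefore ∬_D (11x - 11y) dx dy = 0.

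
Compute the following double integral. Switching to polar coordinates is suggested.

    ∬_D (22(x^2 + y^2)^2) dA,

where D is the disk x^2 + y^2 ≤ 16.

The region D is 0 ≤ r ≤ 4, 0 ≤ θ ≤ 2π in polar coordinates, where x = r cos(θ), y = r sin(θ), and dA = r dr dθ.

Under the substitution, the integrand becomes 22r^4, so

    ∬_D (22(x^2 + y^2)^2) dA = ∫_{0}^{2π} ∫_{0}^{4} (22r^4) · r dr dθ.

Inner integral (in r): ∫_{0}^{4} (22r^4) · r dr = 45056/3.

Outer integral (in θ): ∫_{0}^{2π} (45056/3) dθ = 90112π/3.

Therefore ∬_D (22(x^2 + y^2)^2) dA = 90112π/3.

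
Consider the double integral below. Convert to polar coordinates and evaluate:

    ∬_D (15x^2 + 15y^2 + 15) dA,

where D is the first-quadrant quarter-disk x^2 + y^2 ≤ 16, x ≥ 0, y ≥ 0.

The region D is 0 ≤ r ≤ 4, 0 ≤ θ ≤ π/2 in polar coordinates, where x = r cos(θ), y = r sin(θ), and dA = r dr dθ.

Under the substitution, the integrand becomes 15r^2 + 15, so

    ∬_D (15x^2 + 15y^2 + 15) dA = ∫_{0}^{π/2} ∫_{0}^{4} (15r^2 + 15) · r dr dθ.

Inner integral (in r): ∫_{0}^{4} (15r^2 + 15) · r dr = 1080.

Outer integral (in θ): ∫_{0}^{π/2} (1080) dθ = 540π.

Therefore ∬_D (15x^2 + 15y^2 + 15) dA = 540π.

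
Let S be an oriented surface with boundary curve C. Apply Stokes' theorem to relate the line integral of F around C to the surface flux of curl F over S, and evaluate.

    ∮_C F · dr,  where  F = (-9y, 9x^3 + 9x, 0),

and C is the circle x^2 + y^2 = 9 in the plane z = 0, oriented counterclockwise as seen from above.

Let S be the flat disk x^2 + y^2 ≤ 9 in the plane z = 0, with upward unit normal n̂ = ẑ. By Stokes' theorem,

    ∮_C F · dr = ∬_S (∇ × F) · n̂ dS = ∬_D (curl F)_z dA,

where D is the disk x^2 + y^2 ≤ 9.

Compute the curl of F = (-9y, 9x^3 + 9x, 0):
    (∇ × F)_x = ∂F_z/∂y - ∂F_y/∂z = 0,
    (∇ × F)_y = ∂F_x/∂z - ∂F_z/∂x = 0,
    (∇ × F)_z = ∂F_y/∂x - ∂F_x/∂y = 27x^2 + 18.

On z = 0, (curl F)_z = 27x^2 + 18.

Convert to polar (x = r cos θ, y = r sin θ, dA = r dr dθ); the integrand becomes 27r^2cos(θ)^2 + 18, so

    ∬_D (curl F)_z dA = ∫_0^{2π} ∫_0^{3} (27r^2cos(θ)^2 + 18) · r dr dθ.

Inner (r from 0 to 3): 2187cos(θ)^2/4 + 81.
Outer (θ from 0 to 2π): 2835π/4.

Therefore ∮_C F · dr = 2835π/4.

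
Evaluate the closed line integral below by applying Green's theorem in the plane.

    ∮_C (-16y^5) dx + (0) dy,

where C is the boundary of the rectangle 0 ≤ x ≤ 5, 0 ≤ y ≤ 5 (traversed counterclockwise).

Green's theorem converts the closed line integral into a double integral over the enclosed region D:

    ∮_C P dx + Q dy = ∬_D (∂Q/∂x - ∂P/∂y) dA.

Here P = -16y^5, Q = 0, so

    ∂Q/∂x = 0,    ∂P/∂y = -80y^4,
    ∂Q/∂x - ∂P/∂y = 80y^4.

D is the region 0 ≤ x ≤ 5, 0 ≤ y ≤ 5. Evaluating the double integral:

    ∬_D (80y^4) dA = ∫_0^{5} ∫_0^{5} (80y^4) dy dx.

Inner (y from 0 to 5): 50000.
Outer (x from 0 to 5): 250000.

Therefore ∮_C P dx + Q dy = 250000.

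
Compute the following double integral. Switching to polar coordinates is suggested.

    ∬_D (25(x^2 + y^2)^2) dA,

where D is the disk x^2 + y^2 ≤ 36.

The region D is 0 ≤ r ≤ 6, 0 ≤ θ ≤ 2π in polar coordinates, where x = r cos(θ), y = r sin(θ), and dA = r dr dθ.

Under the substitution, the integrand becomes 25r^4, so

    ∬_D (25(x^2 + y^2)^2) dA = ∫_{0}^{2π} ∫_{0}^{6} (25r^4) · r dr dθ.

Inner integral (in r): ∫_{0}^{6} (25r^4) · r dr = 194400.

Outer integral (in θ): ∫_{0}^{2π} (194400) dθ = 388800π.

Therefore ∬_D (25(x^2 + y^2)^2) dA = 388800π.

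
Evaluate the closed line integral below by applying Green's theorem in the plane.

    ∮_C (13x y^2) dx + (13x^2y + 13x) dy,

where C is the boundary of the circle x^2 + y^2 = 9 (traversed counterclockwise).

Green's theorem converts the closed line integral into a double integral over the enclosed region D:

    ∮_C P dx + Q dy = ∬_D (∂Q/∂x - ∂P/∂y) dA.

Here P = 13x y^2, Q = 13x^2y + 13x, so

    ∂Q/∂x = 26x y + 13,    ∂P/∂y = 26x y,
    ∂Q/∂x - ∂P/∂y = 13.

D is the region x^2 + y^2 ≤ 9. Evaluating the double integral:

In polar coordinates (x = r cos θ, y = r sin θ, dA = r dr dθ) the integrand becomes 13, so

    ∬_D (13) dA = ∫_0^{2π} ∫_0^{3} (13) · r dr dθ.

Inner (r from 0 to 3): 117/2.
Outer (θ from 0 to 2π): 117π.

Therefore ∮_C P dx + Q dy = 117π.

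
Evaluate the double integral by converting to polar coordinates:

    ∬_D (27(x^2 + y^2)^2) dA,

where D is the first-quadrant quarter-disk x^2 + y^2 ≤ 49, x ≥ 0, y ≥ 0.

The region D is 0 ≤ r ≤ 7, 0 ≤ θ ≤ π/2 in polar coordinates, where x = r cos(θ), y = r sin(θ), and dA = r dr dθ.

Under the substitution, the integrand becomes 27r^4, so

    ∬_D (27(x^2 + y^2)^2) dA = ∫_{0}^{π/2} ∫_{0}^{7} (27r^4) · r dr dθ.

Inner integral (in r): ∫_{0}^{7} (27r^4) · r dr = 1058841/2.

Outer integral (in θ): ∫_{0}^{π/2} (1058841/2) dθ = 1058841π/4.

Therefore ∬_D (27(x^2 + y^2)^2) dA = 1058841π/4.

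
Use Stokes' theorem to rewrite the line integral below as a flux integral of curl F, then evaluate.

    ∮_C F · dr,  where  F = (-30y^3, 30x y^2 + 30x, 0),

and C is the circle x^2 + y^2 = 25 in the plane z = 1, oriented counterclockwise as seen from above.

Let S be the flat disk x^2 + y^2 ≤ 25 in the plane z = 1, with upward unit normal n̂ = ẑ. By Stokes' theorem,

    ∮_C F · dr = ∬_S (∇ × F) · n̂ dS = ∬_D (curl F)_z dA,

where D is the disk x^2 + y^2 ≤ 25.

Compute the curl of F = (-30y^3, 30x y^2 + 30x, 0):
    (∇ × F)_x = ∂F_z/∂y - ∂F_y/∂z = 0,
    (∇ × F)_y = ∂F_x/∂z - ∂F_z/∂x = 0,
    (∇ × F)_z = ∂F_y/∂x - ∂F_x/∂y = 120y^2 + 30.

On z = 1, (curl F)_z = 120y^2 + 30.

Convert to polar (x = r cos θ, y = r sin θ, dA = r dr dθ); the integrand becomes 120r^2sin(θ)^2 + 30, so

    ∬_D (curl F)_z dA = ∫_0^{2π} ∫_0^{5} (120r^2sin(θ)^2 + 30) · r dr dθ.

Inner (r from 0 to 5): 18750sin(θ)^2 + 375.
Outer (θ from 0 to 2π): 19500π.

Therefore ∮_C F · dr = 19500π.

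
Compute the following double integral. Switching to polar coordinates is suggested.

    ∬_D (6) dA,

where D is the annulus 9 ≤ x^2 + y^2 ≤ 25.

The region D is 3 ≤ r ≤ 5, 0 ≤ θ ≤ 2π in polar coordinates, where x = r cos(θ), y = r sin(θ), and dA = r dr dθ.

Under the substitution, the integrand becomes 6, so

    ∬_D (6) dA = ∫_{0}^{2π} ∫_{3}^{5} (6) · r dr dθ.

Inner integral (in r): ∫_{3}^{5} (6) · r dr = 48.

Outer integral (in θ): ∫_{0}^{2π} (48) dθ = 96π.

Therefore ∬_D (6) dA = 96π.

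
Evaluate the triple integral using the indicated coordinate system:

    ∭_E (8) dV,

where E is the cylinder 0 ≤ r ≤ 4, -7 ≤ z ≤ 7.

In cylindrical coordinates, x = r cos(θ), y = r sin(θ), z = z, and dV = r dr dθ dz.

The integrand becomes 8, so

    ∭_E (8) dV = ∫_{0}^{2π} ∫_{0}^{4} ∫_{-7}^{7} (8) · r dz dr dθ.

Inner (z): 112r.
Middle (r from 0 to 4): 896.
Outer (θ): 1792π.

Therefore the triple integral equals 1792π.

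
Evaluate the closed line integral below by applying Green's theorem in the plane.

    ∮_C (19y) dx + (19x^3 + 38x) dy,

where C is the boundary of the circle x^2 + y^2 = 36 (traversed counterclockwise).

Green's theorem converts the closed line integral into a double integral over the enclosed region D:

    ∮_C P dx + Q dy = ∬_D (∂Q/∂x - ∂P/∂y) dA.

Here P = 19y, Q = 19x^3 + 38x, so

    ∂Q/∂x = 57x^2 + 38,    ∂P/∂y = 19,
    ∂Q/∂x - ∂P/∂y = 57x^2 + 19.

D is the region x^2 + y^2 ≤ 36. Evaluating the double integral:

In polar coordinates (x = r cos θ, y = r sin θ, dA = r dr dθ) the integrand becomes 57r^2cos(θ)^2 + 19, so

    ∬_D (57x^2 + 19) dA = ∫_0^{2π} ∫_0^{6} (57r^2cos(θ)^2 + 19) · r dr dθ.

Inner (r from 0 to 6): 18468cos(θ)^2 + 342.
Outer (θ from 0 to 2π): 19152π.

Therefore ∮_C P dx + Q dy = 19152π.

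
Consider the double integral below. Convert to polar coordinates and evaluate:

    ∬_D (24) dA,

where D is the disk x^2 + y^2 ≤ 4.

The region D is 0 ≤ r ≤ 2, 0 ≤ θ ≤ 2π in polar coordinates, where x = r cos(θ), y = r sin(θ), and dA = r dr dθ.

Under the substitution, the integrand becomes 24, so

    ∬_D (24) dA = ∫_{0}^{2π} ∫_{0}^{2} (24) · r dr dθ.

Inner integral (in r): ∫_{0}^{2} (24) · r dr = 48.

Outer integral (in θ): ∫_{0}^{2π} (48) dθ = 96π.

Therefore ∬_D (24) dA = 96π.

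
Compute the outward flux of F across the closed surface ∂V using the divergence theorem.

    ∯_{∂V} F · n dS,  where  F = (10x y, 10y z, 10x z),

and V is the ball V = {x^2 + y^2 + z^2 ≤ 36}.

By the divergence theorem,

    ∯_{∂V} F · n dS = ∭_V (∇ · F) dV.

Compute the divergence:
    ∇ · F = ∂F_x/∂x + ∂F_y/∂y + ∂F_z/∂z = 10y + 10z + 10x = 10x + 10y + 10z.

In spherical coordinates, x = ρ sin(φ) cos(θ), y = ρ sin(φ) sin(θ), z = ρ cos(φ), dV = ρ^2 sin(φ) dρ dφ dθ, with 0 ≤ ρ ≤ 6, 0 ≤ φ ≤ π, 0 ≤ θ ≤ 2π.

The integrand, after substitution and multiplying by the volume element, becomes (10ρ (sqrt(2)sin(φ)sin(θ + π/4) + cos(φ))) · ρ^2 sin(φ), so

    ∭_V (∇·F) dV = ∫_0^{2π} ∫_0^{π} ∫_0^{6} (10ρ (sqrt(2)sin(φ)sin(θ + π/4) + cos(φ))) · ρ^2 sin(φ) dρ dφ dθ.

Inner (ρ from 0 to 6): 3240(sqrt(2)sin(φ)sin(θ + π/4) + cos(φ))sin(φ).
Middle (φ from 0 to π): 1620sqrt(2)π sin(θ + π/4).
Outer (θ from 0 to 2π): 0.

Therefore ∯_{∂V} F · n dS = 0.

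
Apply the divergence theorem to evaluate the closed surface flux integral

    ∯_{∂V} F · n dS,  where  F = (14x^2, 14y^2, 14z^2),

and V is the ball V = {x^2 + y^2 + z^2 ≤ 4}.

By the divergence theorem,

    ∯_{∂V} F · n dS = ∭_V (∇ · F) dV.

Compute the divergence:
    ∇ · F = ∂F_x/∂x + ∂F_y/∂y + ∂F_z/∂z = 28x + 28y + 28z.

In spherical coordinates, x = ρ sin(φ) cos(θ), y = ρ sin(φ) sin(θ), z = ρ cos(φ), dV = ρ^2 sin(φ) dρ dφ dθ, with 0 ≤ ρ ≤ 2, 0 ≤ φ ≤ π, 0 ≤ θ ≤ 2π.

The integrand, after substitution and multiplying by the volume element, becomes (28ρ (sqrt(2)sin(φ)sin(θ + π/4) + cos(φ))) · ρ^2 sin(φ), so

    ∭_V (∇·F) dV = ∫_0^{2π} ∫_0^{π} ∫_0^{2} (28ρ (sqrt(2)sin(φ)sin(θ + π/4) + cos(φ))) · ρ^2 sin(φ) dρ dφ dθ.

Inner (ρ from 0 to 2): 112(sqrt(2)sin(φ)sin(θ + π/4) + cos(φ))sin(φ).
Middle (φ from 0 to π): 56sqrt(2)π sin(θ + π/4).
Outer (θ from 0 to 2π): 0.

Therefore ∯_{∂V} F · n dS = 0.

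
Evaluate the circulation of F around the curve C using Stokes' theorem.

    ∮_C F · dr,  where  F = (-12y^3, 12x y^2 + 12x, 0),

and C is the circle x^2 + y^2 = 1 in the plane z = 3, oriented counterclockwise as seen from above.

Let S be the flat disk x^2 + y^2 ≤ 1 in the plane z = 3, with upward unit normal n̂ = ẑ. By Stokes' theorem,

    ∮_C F · dr = ∬_S (∇ × F) · n̂ dS = ∬_D (curl F)_z dA,

where D is the disk x^2 + y^2 ≤ 1.

Compute the curl of F = (-12y^3, 12x y^2 + 12x, 0):
    (∇ × F)_x = ∂F_z/∂y - ∂F_y/∂z = 0,
    (∇ × F)_y = ∂F_x/∂z - ∂F_z/∂x = 0,
    (∇ × F)_z = ∂F_y/∂x - ∂F_x/∂y = 48y^2 + 12.

On z = 3, (curl F)_z = 48y^2 + 12.

Convert to polar (x = r cos θ, y = r sin θ, dA = r dr dθ); the integrand becomes 48r^2sin(θ)^2 + 12, so

    ∬_D (curl F)_z dA = ∫_0^{2π} ∫_0^{1} (48r^2sin(θ)^2 + 12) · r dr dθ.

Inner (r from 0 to 1): 12 - 6cos(2θ).
Outer (θ from 0 to 2π): 24π.

Therefore ∮_C F · dr = 24π.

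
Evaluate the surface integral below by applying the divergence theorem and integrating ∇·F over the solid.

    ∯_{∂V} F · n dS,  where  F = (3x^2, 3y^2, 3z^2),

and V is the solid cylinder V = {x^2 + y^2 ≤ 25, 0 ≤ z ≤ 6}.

By the divergence theorem,

    ∯_{∂V} F · n dS = ∭_V (∇ · F) dV.

Compute the divergence:
    ∇ · F = ∂F_x/∂x + ∂F_y/∂y + ∂F_z/∂z = 6x + 6y + 6z.

In cylindrical coordinates, x = r cos(θ), y = r sin(θ), z = z, dV = r dr dθ dz, with 0 ≤ r ≤ 5, 0 ≤ θ ≤ 2π, 0 ≤ z ≤ 6.

The integrand, after substitution and multiplying by the volume element, becomes (6sqrt(2)r sin(θ + π/4) + 6z) · r, so

    ∭_V (∇·F) dV = ∫_0^{2π} ∫_0^{5} ∫_0^{6} (6sqrt(2)r sin(θ + π/4) + 6z) · r dz dr dθ.

Inner (z from 0 to 6): 36r (sqrt(2)r sin(θ + π/4) + 3).
Middle (r from 0 to 5): 1500sqrt(2)sin(θ + π/4) + 1350.
Outer (θ from 0 to 2π): 2700π.

Therefore ∯_{∂V} F · n dS = 2700π.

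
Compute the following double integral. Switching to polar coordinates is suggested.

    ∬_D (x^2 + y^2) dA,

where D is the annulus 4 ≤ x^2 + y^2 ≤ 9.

The region D is 2 ≤ r ≤ 3, 0 ≤ θ ≤ 2π in polar coordinates, where x = r cos(θ), y = r sin(θ), and dA = r dr dθ.

Under the substitution, the integrand becomes r^2, so

    ∬_D (x^2 + y^2) dA = ∫_{0}^{2π} ∫_{2}^{3} (r^2) · r dr dθ.

Inner integral (in r): ∫_{2}^{3} (r^2) · r dr = 65/4.

Outer integral (in θ): ∫_{0}^{2π} (65/4) dθ = 65π/2.

Therefore ∬_D (x^2 + y^2) dA = 65π/2.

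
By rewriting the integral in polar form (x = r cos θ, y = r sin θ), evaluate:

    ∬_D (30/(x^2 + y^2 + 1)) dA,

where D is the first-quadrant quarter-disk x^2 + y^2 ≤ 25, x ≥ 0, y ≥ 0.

The region D is 0 ≤ r ≤ 5, 0 ≤ θ ≤ π/2 in polar coordinates, where x = r cos(θ), y = r sin(θ), and dA = r dr dθ.

Under the substitution, the integrand becomes 30/(r^2 + 1), so

    ∬_D (30/(x^2 + y^2 + 1)) dA = ∫_{0}^{π/2} ∫_{0}^{5} (30/(r^2 + 1)) · r dr dθ.

Inner integral (in r): ∫_{0}^{5} (30/(r^2 + 1)) · r dr = log(1677259342285725925376).

Outer integral (in θ): ∫_{0}^{π/2} (log(1677259342285725925376)) dθ = log(1677259342285725925376^(π/2)).

Therefore ∬_D (30/(x^2 + y^2 + 1)) dA = log(1677259342285725925376^(π/2)).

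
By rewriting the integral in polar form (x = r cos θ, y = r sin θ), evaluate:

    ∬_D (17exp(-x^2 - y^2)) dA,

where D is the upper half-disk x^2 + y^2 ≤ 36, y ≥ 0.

The region D is 0 ≤ r ≤ 6, 0 ≤ θ ≤ π in polar coordinates, where x = r cos(θ), y = r sin(θ), and dA = r dr dθ.

Under the substitution, the integrand becomes 17exp(-r^2), so

    ∬_D (17exp(-x^2 - y^2)) dA = ∫_{0}^{π} ∫_{0}^{6} (17exp(-r^2)) · r dr dθ.

Inner integral (in r): ∫_{0}^{6} (17exp(-r^2)) · r dr = 17/2 - 17exp(-36)/2.

Outer integral (in θ): ∫_{0}^{π} (17/2 - 17exp(-36)/2) dθ = -17π (1 - exp(36))exp(-36)/2.

Therefore ∬_D (17exp(-x^2 - y^2)) dA = -17π (1 - exp(36))exp(-36)/2.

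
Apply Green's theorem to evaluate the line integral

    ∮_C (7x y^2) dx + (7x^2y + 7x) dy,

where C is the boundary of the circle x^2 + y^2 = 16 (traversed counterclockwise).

Green's theorem converts the closed line integral into a double integral over the enclosed region D:

    ∮_C P dx + Q dy = ∬_D (∂Q/∂x - ∂P/∂y) dA.

Here P = 7x y^2, Q = 7x^2y + 7x, so

    ∂Q/∂x = 14x y + 7,    ∂P/∂y = 14x y,
    ∂Q/∂x - ∂P/∂y = 7.

D is the region x^2 + y^2 ≤ 16. Evaluating the double integral:

In polar coordinates (x = r cos θ, y = r sin θ, dA = r dr dθ) the integrand becomes 7, so

    ∬_D (7) dA = ∫_0^{2π} ∫_0^{4} (7) · r dr dθ.

Inner (r from 0 to 4): 56.
Outer (θ from 0 to 2π): 112π.

Therefore ∮_C P dx + Q dy = 112π.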